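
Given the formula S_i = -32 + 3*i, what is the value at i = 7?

S_7 = -32 + 3*7 = -32 + 21 = -11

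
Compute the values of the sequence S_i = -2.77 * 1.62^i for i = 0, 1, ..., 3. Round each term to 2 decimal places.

This is a geometric sequence.
i=0: S_0 = -2.77 * 1.62^0 = -2.77
i=1: S_1 = -2.77 * 1.62^1 ≈ -4.49
i=2: S_2 = -2.77 * 1.62^2 ≈ -7.27
i=3: S_3 = -2.77 * 1.62^3 ≈ -11.78
The first 4 terms are: [-2.77, -4.49, -7.27, -11.78]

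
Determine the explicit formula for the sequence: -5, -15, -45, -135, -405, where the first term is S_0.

Check ratios: -15 / -5 = 3.0
Common ratio r = 3.
First term a = -5.
Formula: S_i = -5 * 3^i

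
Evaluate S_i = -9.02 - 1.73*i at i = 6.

S_6 = -9.02 + -1.73*6 = -9.02 + -10.38 = -19.4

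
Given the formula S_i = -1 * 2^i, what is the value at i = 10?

S_10 = -1 * 2^10 = -1 * 1024 = -1024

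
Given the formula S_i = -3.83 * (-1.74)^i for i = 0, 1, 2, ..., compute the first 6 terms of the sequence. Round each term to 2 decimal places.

This is a geometric sequence.
i=0: S_0 = -3.83 * (-1.74)^0 = -3.83
i=1: S_1 = -3.83 * (-1.74)^1 ≈ 6.66
i=2: S_2 = -3.83 * (-1.74)^2 ≈ -11.6
i=3: S_3 = -3.83 * (-1.74)^3 ≈ 20.18
i=4: S_4 = -3.83 * (-1.74)^4 ≈ -35.11
i=5: S_5 = -3.83 * (-1.74)^5 ≈ 61.09
The first 6 terms are: [-3.83, 6.66, -11.6, 20.18, -35.11, 61.09]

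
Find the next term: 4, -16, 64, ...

Ratios: -16 / 4 = -4.0
This is a geometric sequence with common ratio r = -4.
Next term = 64 * -4 = -256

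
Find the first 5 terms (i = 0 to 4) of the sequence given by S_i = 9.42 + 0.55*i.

This is an arithmetic sequence.
i=0: S_0 = 9.42 + 0.55*0 = 9.42
i=1: S_1 = 9.42 + 0.55*1 = 9.97
i=2: S_2 = 9.42 + 0.55*2 = 10.52
i=3: S_3 = 9.42 + 0.55*3 = 11.07
i=4: S_4 = 9.42 + 0.55*4 = 11.62
The first 5 terms are: [9.42, 9.97, 10.52, 11.07, 11.62]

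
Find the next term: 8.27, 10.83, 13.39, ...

Differences: 10.83 - 8.27 = 2.56
This is an arithmetic sequence with common difference d = 2.56.
Next term = 13.39 + 2.56 = 15.95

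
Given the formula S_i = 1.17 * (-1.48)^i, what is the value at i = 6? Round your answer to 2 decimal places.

S_6 = 1.17 * (-1.48)^6 ≈ 1.17 * 10.5092 ≈ 12.3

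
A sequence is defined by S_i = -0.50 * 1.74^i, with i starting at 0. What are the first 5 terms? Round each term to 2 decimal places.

This is a geometric sequence.
i=0: S_0 = -0.5 * 1.74^0 = -0.5
i=1: S_1 = -0.5 * 1.74^1 = -0.87
i=2: S_2 = -0.5 * 1.74^2 ≈ -1.51
i=3: S_3 = -0.5 * 1.74^3 ≈ -2.63
i=4: S_4 = -0.5 * 1.74^4 ≈ -4.58
The first 5 terms are: [-0.5, -0.87, -1.51, -2.63, -4.58]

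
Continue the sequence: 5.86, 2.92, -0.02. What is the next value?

Differences: 2.92 - 5.86 = -2.94
This is an arithmetic sequence with common difference d = -2.94.
Next term = -0.02 + -2.94 = -2.96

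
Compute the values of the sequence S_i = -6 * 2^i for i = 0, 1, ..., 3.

This is a geometric sequence.
i=0: S_0 = -6 * 2^0 = -6
i=1: S_1 = -6 * 2^1 = -12
i=2: S_2 = -6 * 2^2 = -24
i=3: S_3 = -6 * 2^3 = -48
The first 4 terms are: [-6, -12, -24, -48]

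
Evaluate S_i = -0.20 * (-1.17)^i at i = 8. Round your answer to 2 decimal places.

S_8 = -0.2 * (-1.17)^8 ≈ -0.2 * 3.5115 ≈ -0.7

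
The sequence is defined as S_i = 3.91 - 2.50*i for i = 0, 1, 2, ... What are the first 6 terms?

This is an arithmetic sequence.
i=0: S_0 = 3.91 + -2.5*0 = 3.91
i=1: S_1 = 3.91 + -2.5*1 = 1.41
i=2: S_2 = 3.91 + -2.5*2 = -1.09
i=3: S_3 = 3.91 + -2.5*3 = -3.59
i=4: S_4 = 3.91 + -2.5*4 = -6.09
i=5: S_5 = 3.91 + -2.5*5 = -8.59
The first 6 terms are: [3.91, 1.41, -1.09, -3.59, -6.09, -8.59]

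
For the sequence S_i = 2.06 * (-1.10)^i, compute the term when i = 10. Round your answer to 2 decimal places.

S_10 = 2.06 * (-1.1)^10 ≈ 2.06 * 2.5937 ≈ 5.34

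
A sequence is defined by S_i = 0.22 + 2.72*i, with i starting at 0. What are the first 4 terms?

This is an arithmetic sequence.
i=0: S_0 = 0.22 + 2.72*0 = 0.22
i=1: S_1 = 0.22 + 2.72*1 = 2.94
i=2: S_2 = 0.22 + 2.72*2 = 5.66
i=3: S_3 = 0.22 + 2.72*3 = 8.38
The first 4 terms are: [0.22, 2.94, 5.66, 8.38]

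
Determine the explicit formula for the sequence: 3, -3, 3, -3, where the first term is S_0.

Check ratios: -3 / 3 = -1.0
Common ratio r = -1.
First term a = 3.
Formula: S_i = 3 * (-1)^i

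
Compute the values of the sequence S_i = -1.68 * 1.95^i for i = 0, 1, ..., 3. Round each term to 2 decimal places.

This is a geometric sequence.
i=0: S_0 = -1.68 * 1.95^0 = -1.68
i=1: S_1 = -1.68 * 1.95^1 ≈ -3.28
i=2: S_2 = -1.68 * 1.95^2 ≈ -6.39
i=3: S_3 = -1.68 * 1.95^3 ≈ -12.46
The first 4 terms are: [-1.68, -3.28, -6.39, -12.46]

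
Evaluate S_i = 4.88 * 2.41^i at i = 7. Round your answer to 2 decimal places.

S_7 = 4.88 * 2.41^7 ≈ 4.88 * 472.1927 ≈ 2304.3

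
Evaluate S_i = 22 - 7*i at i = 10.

S_10 = 22 + -7*10 = 22 + -70 = -48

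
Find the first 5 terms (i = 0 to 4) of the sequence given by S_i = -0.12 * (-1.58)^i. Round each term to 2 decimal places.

This is a geometric sequence.
i=0: S_0 = -0.12 * (-1.58)^0 = -0.12
i=1: S_1 = -0.12 * (-1.58)^1 ≈ 0.19
i=2: S_2 = -0.12 * (-1.58)^2 ≈ -0.3
i=3: S_3 = -0.12 * (-1.58)^3 ≈ 0.47
i=4: S_4 = -0.12 * (-1.58)^4 ≈ -0.75
The first 5 terms are: [-0.12, 0.19, -0.3, 0.47, -0.75]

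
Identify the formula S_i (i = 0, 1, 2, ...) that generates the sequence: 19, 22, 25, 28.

Check differences: 22 - 19 = 3
25 - 22 = 3
Common difference d = 3.
First term a = 19.
Formula: S_i = 19 + 3*i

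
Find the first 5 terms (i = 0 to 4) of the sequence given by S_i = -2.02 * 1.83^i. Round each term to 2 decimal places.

This is a geometric sequence.
i=0: S_0 = -2.02 * 1.83^0 = -2.02
i=1: S_1 = -2.02 * 1.83^1 ≈ -3.7
i=2: S_2 = -2.02 * 1.83^2 ≈ -6.76
i=3: S_3 = -2.02 * 1.83^3 ≈ -12.38
i=4: S_4 = -2.02 * 1.83^4 ≈ -22.65
The first 5 terms are: [-2.02, -3.7, -6.76, -12.38, -22.65]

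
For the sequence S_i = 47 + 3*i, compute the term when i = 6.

S_6 = 47 + 3*6 = 47 + 18 = 65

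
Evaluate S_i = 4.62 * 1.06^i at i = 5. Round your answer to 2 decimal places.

S_5 = 4.62 * 1.06^5 ≈ 4.62 * 1.3382 ≈ 6.18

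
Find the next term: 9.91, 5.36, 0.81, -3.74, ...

Differences: 5.36 - 9.91 = -4.55
This is an arithmetic sequence with common difference d = -4.55.
Next term = -3.74 + -4.55 = -8.29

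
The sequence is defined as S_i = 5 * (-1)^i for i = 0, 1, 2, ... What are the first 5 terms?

This is a geometric sequence.
i=0: S_0 = 5 * (-1)^0 = 5
i=1: S_1 = 5 * (-1)^1 = -5
i=2: S_2 = 5 * (-1)^2 = 5
i=3: S_3 = 5 * (-1)^3 = -5
i=4: S_4 = 5 * (-1)^4 = 5
The first 5 terms are: [5, -5, 5, -5, 5]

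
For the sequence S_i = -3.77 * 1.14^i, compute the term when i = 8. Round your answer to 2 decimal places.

S_8 = -3.77 * 1.14^8 ≈ -3.77 * 2.8526 ≈ -10.75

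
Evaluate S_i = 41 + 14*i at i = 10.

S_10 = 41 + 14*10 = 41 + 140 = 181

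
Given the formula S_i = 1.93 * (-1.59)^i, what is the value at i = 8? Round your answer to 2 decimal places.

S_8 = 1.93 * (-1.59)^8 ≈ 1.93 * 40.8486 ≈ 78.84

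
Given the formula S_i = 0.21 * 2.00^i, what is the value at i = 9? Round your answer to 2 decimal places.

S_9 = 0.21 * 2.0^9 = 0.21 * 512 = 107.52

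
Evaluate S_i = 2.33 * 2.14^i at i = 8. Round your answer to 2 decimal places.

S_8 = 2.33 * 2.14^8 ≈ 2.33 * 439.8557 ≈ 1024.86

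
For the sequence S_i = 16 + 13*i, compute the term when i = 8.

S_8 = 16 + 13*8 = 16 + 104 = 120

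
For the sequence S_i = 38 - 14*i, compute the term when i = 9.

S_9 = 38 + -14*9 = 38 + -126 = -88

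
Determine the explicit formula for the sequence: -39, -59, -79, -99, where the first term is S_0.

Check differences: -59 - -39 = -20
-79 - -59 = -20
Common difference d = -20.
First term a = -39.
Formula: S_i = -39 - 20*i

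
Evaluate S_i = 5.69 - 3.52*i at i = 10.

S_10 = 5.69 + -3.52*10 = 5.69 + -35.2 = -29.51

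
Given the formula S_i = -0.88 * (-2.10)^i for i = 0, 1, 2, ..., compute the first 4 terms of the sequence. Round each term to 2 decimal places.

This is a geometric sequence.
i=0: S_0 = -0.88 * (-2.1)^0 = -0.88
i=1: S_1 = -0.88 * (-2.1)^1 ≈ 1.85
i=2: S_2 = -0.88 * (-2.1)^2 ≈ -3.88
i=3: S_3 = -0.88 * (-2.1)^3 ≈ 8.15
The first 4 terms are: [-0.88, 1.85, -3.88, 8.15]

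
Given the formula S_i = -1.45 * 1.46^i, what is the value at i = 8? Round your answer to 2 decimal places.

S_8 = -1.45 * 1.46^8 ≈ -1.45 * 20.6454 ≈ -29.94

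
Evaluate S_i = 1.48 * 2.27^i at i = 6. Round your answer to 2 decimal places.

S_6 = 1.48 * 2.27^6 ≈ 1.48 * 136.8218 ≈ 202.5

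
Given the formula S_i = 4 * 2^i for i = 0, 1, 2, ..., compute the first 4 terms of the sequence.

This is a geometric sequence.
i=0: S_0 = 4 * 2^0 = 4
i=1: S_1 = 4 * 2^1 = 8
i=2: S_2 = 4 * 2^2 = 16
i=3: S_3 = 4 * 2^3 = 32
The first 4 terms are: [4, 8, 16, 32]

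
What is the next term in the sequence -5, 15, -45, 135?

Ratios: 15 / -5 = -3.0
This is a geometric sequence with common ratio r = -3.
Next term = 135 * -3 = -405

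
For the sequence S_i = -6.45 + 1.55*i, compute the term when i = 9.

S_9 = -6.45 + 1.55*9 = -6.45 + 13.95 = 7.5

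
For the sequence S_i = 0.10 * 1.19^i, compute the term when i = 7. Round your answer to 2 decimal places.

S_7 = 0.1 * 1.19^7 ≈ 0.1 * 3.3793 ≈ 0.34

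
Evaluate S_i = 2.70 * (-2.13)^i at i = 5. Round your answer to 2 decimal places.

S_5 = 2.7 * (-2.13)^5 ≈ 2.7 * -43.8428 ≈ -118.38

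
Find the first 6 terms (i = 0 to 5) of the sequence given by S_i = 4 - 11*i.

This is an arithmetic sequence.
i=0: S_0 = 4 + -11*0 = 4
i=1: S_1 = 4 + -11*1 = -7
i=2: S_2 = 4 + -11*2 = -18
i=3: S_3 = 4 + -11*3 = -29
i=4: S_4 = 4 + -11*4 = -40
i=5: S_5 = 4 + -11*5 = -51
The first 6 terms are: [4, -7, -18, -29, -40, -51]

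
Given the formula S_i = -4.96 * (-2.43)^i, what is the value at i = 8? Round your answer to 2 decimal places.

S_8 = -4.96 * (-2.43)^8 ≈ -4.96 * 1215.7665 ≈ -6030.2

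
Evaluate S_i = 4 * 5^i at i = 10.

S_10 = 4 * 5^10 = 4 * 9765625 = 39062500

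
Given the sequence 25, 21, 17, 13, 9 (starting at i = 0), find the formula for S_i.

Check differences: 21 - 25 = -4
17 - 21 = -4
Common difference d = -4.
First term a = 25.
Formula: S_i = 25 - 4*i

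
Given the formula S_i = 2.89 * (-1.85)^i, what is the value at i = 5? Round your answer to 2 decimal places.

S_5 = 2.89 * (-1.85)^5 ≈ 2.89 * -21.67 ≈ -62.63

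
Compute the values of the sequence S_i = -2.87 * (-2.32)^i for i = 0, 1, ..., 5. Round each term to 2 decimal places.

This is a geometric sequence.
i=0: S_0 = -2.87 * (-2.32)^0 = -2.87
i=1: S_1 = -2.87 * (-2.32)^1 ≈ 6.66
i=2: S_2 = -2.87 * (-2.32)^2 ≈ -15.45
i=3: S_3 = -2.87 * (-2.32)^3 ≈ 35.84
i=4: S_4 = -2.87 * (-2.32)^4 ≈ -83.14
i=5: S_5 = -2.87 * (-2.32)^5 ≈ 192.9
The first 6 terms are: [-2.87, 6.66, -15.45, 35.84, -83.14, 192.9]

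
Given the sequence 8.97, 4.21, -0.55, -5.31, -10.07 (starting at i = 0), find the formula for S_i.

Check differences: 4.21 - 8.97 = -4.76
-0.55 - 4.21 = -4.76
Common difference d = -4.76.
First term a = 8.97.
Formula: S_i = 8.97 - 4.76*i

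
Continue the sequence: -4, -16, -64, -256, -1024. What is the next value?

Ratios: -16 / -4 = 4.0
This is a geometric sequence with common ratio r = 4.
Next term = -1024 * 4 = -4096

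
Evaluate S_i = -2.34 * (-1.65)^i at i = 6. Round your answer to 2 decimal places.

S_6 = -2.34 * (-1.65)^6 ≈ -2.34 * 20.1792 ≈ -47.22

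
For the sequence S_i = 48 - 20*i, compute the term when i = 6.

S_6 = 48 + -20*6 = 48 + -120 = -72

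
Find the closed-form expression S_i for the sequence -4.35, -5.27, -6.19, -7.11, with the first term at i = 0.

Check differences: -5.27 - -4.35 = -0.92
-6.19 - -5.27 = -0.92
Common difference d = -0.92.
First term a = -4.35.
Formula: S_i = -4.35 - 0.92*i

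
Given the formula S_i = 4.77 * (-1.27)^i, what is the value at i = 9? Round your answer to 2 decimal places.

S_9 = 4.77 * (-1.27)^9 ≈ 4.77 * -8.5948 ≈ -41.0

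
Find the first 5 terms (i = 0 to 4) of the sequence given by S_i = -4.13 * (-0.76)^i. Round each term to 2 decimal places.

This is a geometric sequence.
i=0: S_0 = -4.13 * (-0.76)^0 = -4.13
i=1: S_1 = -4.13 * (-0.76)^1 ≈ 3.14
i=2: S_2 = -4.13 * (-0.76)^2 ≈ -2.39
i=3: S_3 = -4.13 * (-0.76)^3 ≈ 1.81
i=4: S_4 = -4.13 * (-0.76)^4 ≈ -1.38
The first 5 terms are: [-4.13, 3.14, -2.39, 1.81, -1.38]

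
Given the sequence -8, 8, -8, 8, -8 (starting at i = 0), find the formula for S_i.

Check ratios: 8 / -8 = -1.0
Common ratio r = -1.
First term a = -8.
Formula: S_i = -8 * (-1)^i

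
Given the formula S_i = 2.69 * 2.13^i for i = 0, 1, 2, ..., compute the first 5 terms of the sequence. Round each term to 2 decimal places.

This is a geometric sequence.
i=0: S_0 = 2.69 * 2.13^0 = 2.69
i=1: S_1 = 2.69 * 2.13^1 ≈ 5.73
i=2: S_2 = 2.69 * 2.13^2 ≈ 12.2
i=3: S_3 = 2.69 * 2.13^3 ≈ 26.0
i=4: S_4 = 2.69 * 2.13^4 ≈ 55.37
The first 5 terms are: [2.69, 5.73, 12.2, 26.0, 55.37]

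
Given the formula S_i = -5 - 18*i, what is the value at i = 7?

S_7 = -5 + -18*7 = -5 + -126 = -131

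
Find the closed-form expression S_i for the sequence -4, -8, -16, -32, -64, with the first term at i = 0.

Check ratios: -8 / -4 = 2.0
Common ratio r = 2.
First term a = -4.
Formula: S_i = -4 * 2^i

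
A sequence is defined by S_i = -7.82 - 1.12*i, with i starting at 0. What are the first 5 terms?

This is an arithmetic sequence.
i=0: S_0 = -7.82 + -1.12*0 = -7.82
i=1: S_1 = -7.82 + -1.12*1 = -8.94
i=2: S_2 = -7.82 + -1.12*2 = -10.06
i=3: S_3 = -7.82 + -1.12*3 = -11.18
i=4: S_4 = -7.82 + -1.12*4 = -12.3
The first 5 terms are: [-7.82, -8.94, -10.06, -11.18, -12.3]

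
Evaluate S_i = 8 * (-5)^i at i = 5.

S_5 = 8 * (-5)^5 = 8 * -3125 = -25000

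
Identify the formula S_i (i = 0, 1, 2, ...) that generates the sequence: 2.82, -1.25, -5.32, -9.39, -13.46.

Check differences: -1.25 - 2.82 = -4.07
-5.32 - -1.25 = -4.07
Common difference d = -4.07.
First term a = 2.82.
Formula: S_i = 2.82 - 4.07*i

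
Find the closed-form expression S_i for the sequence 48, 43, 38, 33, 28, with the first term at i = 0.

Check differences: 43 - 48 = -5
38 - 43 = -5
Common difference d = -5.
First term a = 48.
Formula: S_i = 48 - 5*i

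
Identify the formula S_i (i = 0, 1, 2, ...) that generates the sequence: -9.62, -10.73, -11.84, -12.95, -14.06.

Check differences: -10.73 - -9.62 = -1.11
-11.84 - -10.73 = -1.11
Common difference d = -1.11.
First term a = -9.62.
Formula: S_i = -9.62 - 1.11*i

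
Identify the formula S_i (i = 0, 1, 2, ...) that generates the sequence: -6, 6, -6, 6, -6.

Check ratios: 6 / -6 = -1.0
Common ratio r = -1.
First term a = -6.
Formula: S_i = -6 * (-1)^i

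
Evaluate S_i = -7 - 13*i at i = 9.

S_9 = -7 + -13*9 = -7 + -117 = -124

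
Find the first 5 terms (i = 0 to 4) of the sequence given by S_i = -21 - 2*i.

This is an arithmetic sequence.
i=0: S_0 = -21 + -2*0 = -21
i=1: S_1 = -21 + -2*1 = -23
i=2: S_2 = -21 + -2*2 = -25
i=3: S_3 = -21 + -2*3 = -27
i=4: S_4 = -21 + -2*4 = -29
The first 5 terms are: [-21, -23, -25, -27, -29]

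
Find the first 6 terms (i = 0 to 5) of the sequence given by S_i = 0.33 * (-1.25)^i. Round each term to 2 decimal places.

This is a geometric sequence.
i=0: S_0 = 0.33 * (-1.25)^0 = 0.33
i=1: S_1 = 0.33 * (-1.25)^1 ≈ -0.41
i=2: S_2 = 0.33 * (-1.25)^2 ≈ 0.52
i=3: S_3 = 0.33 * (-1.25)^3 ≈ -0.64
i=4: S_4 = 0.33 * (-1.25)^4 ≈ 0.81
i=5: S_5 = 0.33 * (-1.25)^5 ≈ -1.01
The first 6 terms are: [0.33, -0.41, 0.52, -0.64, 0.81, -1.01]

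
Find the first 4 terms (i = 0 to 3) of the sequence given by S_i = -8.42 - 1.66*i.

This is an arithmetic sequence.
i=0: S_0 = -8.42 + -1.66*0 = -8.42
i=1: S_1 = -8.42 + -1.66*1 = -10.08
i=2: S_2 = -8.42 + -1.66*2 = -11.74
i=3: S_3 = -8.42 + -1.66*3 = -13.4
The first 4 terms are: [-8.42, -10.08, -11.74, -13.4]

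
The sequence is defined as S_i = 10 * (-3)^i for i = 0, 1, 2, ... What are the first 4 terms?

This is a geometric sequence.
i=0: S_0 = 10 * (-3)^0 = 10
i=1: S_1 = 10 * (-3)^1 = -30
i=2: S_2 = 10 * (-3)^2 = 90
i=3: S_3 = 10 * (-3)^3 = -270
The first 4 terms are: [10, -30, 90, -270]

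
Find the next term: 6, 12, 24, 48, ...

Ratios: 12 / 6 = 2.0
This is a geometric sequence with common ratio r = 2.
Next term = 48 * 2 = 96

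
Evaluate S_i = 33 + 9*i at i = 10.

S_10 = 33 + 9*10 = 33 + 90 = 123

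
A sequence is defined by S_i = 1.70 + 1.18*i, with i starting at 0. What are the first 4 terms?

This is an arithmetic sequence.
i=0: S_0 = 1.7 + 1.18*0 = 1.7
i=1: S_1 = 1.7 + 1.18*1 = 2.88
i=2: S_2 = 1.7 + 1.18*2 = 4.06
i=3: S_3 = 1.7 + 1.18*3 = 5.24
The first 4 terms are: [1.7, 2.88, 4.06, 5.24]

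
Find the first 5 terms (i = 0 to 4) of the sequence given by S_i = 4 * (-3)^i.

This is a geometric sequence.
i=0: S_0 = 4 * (-3)^0 = 4
i=1: S_1 = 4 * (-3)^1 = -12
i=2: S_2 = 4 * (-3)^2 = 36
i=3: S_3 = 4 * (-3)^3 = -108
i=4: S_4 = 4 * (-3)^4 = 324
The first 5 terms are: [4, -12, 36, -108, 324]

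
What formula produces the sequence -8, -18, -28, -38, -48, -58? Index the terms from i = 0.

Check differences: -18 - -8 = -10
-28 - -18 = -10
Common difference d = -10.
First term a = -8.
Formula: S_i = -8 - 10*i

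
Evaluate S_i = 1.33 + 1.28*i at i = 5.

S_5 = 1.33 + 1.28*5 = 1.33 + 6.4 = 7.73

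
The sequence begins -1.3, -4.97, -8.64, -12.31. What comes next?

Differences: -4.97 - -1.3 = -3.67
This is an arithmetic sequence with common difference d = -3.67.
Next term = -12.31 + -3.67 = -15.98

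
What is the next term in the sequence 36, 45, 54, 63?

Differences: 45 - 36 = 9
This is an arithmetic sequence with common difference d = 9.
Next term = 63 + 9 = 72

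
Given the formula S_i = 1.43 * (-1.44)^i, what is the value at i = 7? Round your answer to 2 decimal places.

S_7 = 1.43 * (-1.44)^7 ≈ 1.43 * -12.8392 ≈ -18.36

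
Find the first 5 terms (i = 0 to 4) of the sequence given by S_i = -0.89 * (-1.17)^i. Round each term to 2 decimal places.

This is a geometric sequence.
i=0: S_0 = -0.89 * (-1.17)^0 = -0.89
i=1: S_1 = -0.89 * (-1.17)^1 ≈ 1.04
i=2: S_2 = -0.89 * (-1.17)^2 ≈ -1.22
i=3: S_3 = -0.89 * (-1.17)^3 ≈ 1.43
i=4: S_4 = -0.89 * (-1.17)^4 ≈ -1.67
The first 5 terms are: [-0.89, 1.04, -1.22, 1.43, -1.67]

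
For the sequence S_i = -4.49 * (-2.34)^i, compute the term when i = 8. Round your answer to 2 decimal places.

S_8 = -4.49 * (-2.34)^8 ≈ -4.49 * 898.932 ≈ -4036.2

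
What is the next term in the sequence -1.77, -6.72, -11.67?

Differences: -6.72 - -1.77 = -4.95
This is an arithmetic sequence with common difference d = -4.95.
Next term = -11.67 + -4.95 = -16.62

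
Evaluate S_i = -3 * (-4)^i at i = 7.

S_7 = -3 * (-4)^7 = -3 * -16384 = 49152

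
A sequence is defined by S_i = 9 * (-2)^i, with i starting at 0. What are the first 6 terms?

This is a geometric sequence.
i=0: S_0 = 9 * (-2)^0 = 9
i=1: S_1 = 9 * (-2)^1 = -18
i=2: S_2 = 9 * (-2)^2 = 36
i=3: S_3 = 9 * (-2)^3 = -72
i=4: S_4 = 9 * (-2)^4 = 144
i=5: S_5 = 9 * (-2)^5 = -288
The first 6 terms are: [9, -18, 36, -72, 144, -288]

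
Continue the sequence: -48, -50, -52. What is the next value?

Differences: -50 - -48 = -2
This is an arithmetic sequence with common difference d = -2.
Next term = -52 + -2 = -54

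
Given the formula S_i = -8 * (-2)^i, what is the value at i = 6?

S_6 = -8 * (-2)^6 = -8 * 64 = -512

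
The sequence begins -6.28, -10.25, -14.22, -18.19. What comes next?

Differences: -10.25 - -6.28 = -3.97
This is an arithmetic sequence with common difference d = -3.97.
Next term = -18.19 + -3.97 = -22.16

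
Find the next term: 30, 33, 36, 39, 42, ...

Differences: 33 - 30 = 3
This is an arithmetic sequence with common difference d = 3.
Next term = 42 + 3 = 45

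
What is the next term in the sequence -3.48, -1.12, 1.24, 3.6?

Differences: -1.12 - -3.48 = 2.36
This is an arithmetic sequence with common difference d = 2.36.
Next term = 3.6 + 2.36 = 5.96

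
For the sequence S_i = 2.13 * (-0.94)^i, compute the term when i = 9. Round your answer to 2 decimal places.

S_9 = 2.13 * (-0.94)^9 ≈ 2.13 * -0.573 ≈ -1.22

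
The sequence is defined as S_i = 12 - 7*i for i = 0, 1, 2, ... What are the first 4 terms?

This is an arithmetic sequence.
i=0: S_0 = 12 + -7*0 = 12
i=1: S_1 = 12 + -7*1 = 5
i=2: S_2 = 12 + -7*2 = -2
i=3: S_3 = 12 + -7*3 = -9
The first 4 terms are: [12, 5, -2, -9]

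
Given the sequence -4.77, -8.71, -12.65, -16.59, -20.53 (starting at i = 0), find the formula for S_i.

Check differences: -8.71 - -4.77 = -3.94
-12.65 - -8.71 = -3.94
Common difference d = -3.94.
First term a = -4.77.
Formula: S_i = -4.77 - 3.94*i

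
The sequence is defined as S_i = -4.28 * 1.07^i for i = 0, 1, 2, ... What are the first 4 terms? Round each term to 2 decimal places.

This is a geometric sequence.
i=0: S_0 = -4.28 * 1.07^0 = -4.28
i=1: S_1 = -4.28 * 1.07^1 ≈ -4.58
i=2: S_2 = -4.28 * 1.07^2 ≈ -4.9
i=3: S_3 = -4.28 * 1.07^3 ≈ -5.24
The first 4 terms are: [-4.28, -4.58, -4.9, -5.24]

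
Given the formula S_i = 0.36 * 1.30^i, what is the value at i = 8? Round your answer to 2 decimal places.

S_8 = 0.36 * 1.3^8 ≈ 0.36 * 8.1573 ≈ 2.94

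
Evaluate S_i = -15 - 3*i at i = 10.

S_10 = -15 + -3*10 = -15 + -30 = -45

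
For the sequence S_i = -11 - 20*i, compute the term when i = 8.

S_8 = -11 + -20*8 = -11 + -160 = -171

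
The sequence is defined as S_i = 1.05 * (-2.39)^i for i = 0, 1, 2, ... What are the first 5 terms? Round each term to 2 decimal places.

This is a geometric sequence.
i=0: S_0 = 1.05 * (-2.39)^0 = 1.05
i=1: S_1 = 1.05 * (-2.39)^1 ≈ -2.51
i=2: S_2 = 1.05 * (-2.39)^2 ≈ 6.0
i=3: S_3 = 1.05 * (-2.39)^3 ≈ -14.33
i=4: S_4 = 1.05 * (-2.39)^4 ≈ 34.26
The first 5 terms are: [1.05, -2.51, 6.0, -14.33, 34.26]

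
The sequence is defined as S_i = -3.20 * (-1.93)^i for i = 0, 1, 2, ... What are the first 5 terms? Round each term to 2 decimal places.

This is a geometric sequence.
i=0: S_0 = -3.2 * (-1.93)^0 = -3.2
i=1: S_1 = -3.2 * (-1.93)^1 ≈ 6.18
i=2: S_2 = -3.2 * (-1.93)^2 ≈ -11.92
i=3: S_3 = -3.2 * (-1.93)^3 ≈ 23.0
i=4: S_4 = -3.2 * (-1.93)^4 ≈ -44.4
The first 5 terms are: [-3.2, 6.18, -11.92, 23.0, -44.4]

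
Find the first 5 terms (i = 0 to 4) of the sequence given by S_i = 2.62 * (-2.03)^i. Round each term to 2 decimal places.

This is a geometric sequence.
i=0: S_0 = 2.62 * (-2.03)^0 = 2.62
i=1: S_1 = 2.62 * (-2.03)^1 ≈ -5.32
i=2: S_2 = 2.62 * (-2.03)^2 ≈ 10.8
i=3: S_3 = 2.62 * (-2.03)^3 ≈ -21.92
i=4: S_4 = 2.62 * (-2.03)^4 ≈ 44.49
The first 5 terms are: [2.62, -5.32, 10.8, -21.92, 44.49]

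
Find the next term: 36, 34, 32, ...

Differences: 34 - 36 = -2
This is an arithmetic sequence with common difference d = -2.
Next term = 32 + -2 = 30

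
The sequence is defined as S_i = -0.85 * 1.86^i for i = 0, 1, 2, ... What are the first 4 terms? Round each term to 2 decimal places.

This is a geometric sequence.
i=0: S_0 = -0.85 * 1.86^0 = -0.85
i=1: S_1 = -0.85 * 1.86^1 ≈ -1.58
i=2: S_2 = -0.85 * 1.86^2 ≈ -2.94
i=3: S_3 = -0.85 * 1.86^3 ≈ -5.47
The first 4 terms are: [-0.85, -1.58, -2.94, -5.47]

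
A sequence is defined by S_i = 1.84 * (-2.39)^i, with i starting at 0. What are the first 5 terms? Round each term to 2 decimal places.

This is a geometric sequence.
i=0: S_0 = 1.84 * (-2.39)^0 = 1.84
i=1: S_1 = 1.84 * (-2.39)^1 ≈ -4.4
i=2: S_2 = 1.84 * (-2.39)^2 ≈ 10.51
i=3: S_3 = 1.84 * (-2.39)^3 ≈ -25.12
i=4: S_4 = 1.84 * (-2.39)^4 ≈ 60.04
The first 5 terms are: [1.84, -4.4, 10.51, -25.12, 60.04]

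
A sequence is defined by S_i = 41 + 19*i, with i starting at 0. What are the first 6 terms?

This is an arithmetic sequence.
i=0: S_0 = 41 + 19*0 = 41
i=1: S_1 = 41 + 19*1 = 60
i=2: S_2 = 41 + 19*2 = 79
i=3: S_3 = 41 + 19*3 = 98
i=4: S_4 = 41 + 19*4 = 117
i=5: S_5 = 41 + 19*5 = 136
The first 6 terms are: [41, 60, 79, 98, 117, 136]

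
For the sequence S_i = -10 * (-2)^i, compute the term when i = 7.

S_7 = -10 * (-2)^7 = -10 * -128 = 1280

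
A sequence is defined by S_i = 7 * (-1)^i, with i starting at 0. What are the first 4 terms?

This is a geometric sequence.
i=0: S_0 = 7 * (-1)^0 = 7
i=1: S_1 = 7 * (-1)^1 = -7
i=2: S_2 = 7 * (-1)^2 = 7
i=3: S_3 = 7 * (-1)^3 = -7
The first 4 terms are: [7, -7, 7, -7]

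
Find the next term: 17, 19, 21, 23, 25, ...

Differences: 19 - 17 = 2
This is an arithmetic sequence with common difference d = 2.
Next term = 25 + 2 = 27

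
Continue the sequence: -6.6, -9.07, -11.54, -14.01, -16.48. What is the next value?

Differences: -9.07 - -6.6 = -2.47
This is an arithmetic sequence with common difference d = -2.47.
Next term = -16.48 + -2.47 = -18.95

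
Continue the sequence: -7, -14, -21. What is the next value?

Differences: -14 - -7 = -7
This is an arithmetic sequence with common difference d = -7.
Next term = -21 + -7 = -28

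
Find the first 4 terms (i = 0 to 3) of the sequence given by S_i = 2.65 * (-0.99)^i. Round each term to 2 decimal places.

This is a geometric sequence.
i=0: S_0 = 2.65 * (-0.99)^0 = 2.65
i=1: S_1 = 2.65 * (-0.99)^1 ≈ -2.62
i=2: S_2 = 2.65 * (-0.99)^2 ≈ 2.6
i=3: S_3 = 2.65 * (-0.99)^3 ≈ -2.57
The first 4 terms are: [2.65, -2.62, 2.6, -2.57]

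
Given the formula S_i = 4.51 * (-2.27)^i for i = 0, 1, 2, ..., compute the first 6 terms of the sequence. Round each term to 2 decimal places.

This is a geometric sequence.
i=0: S_0 = 4.51 * (-2.27)^0 = 4.51
i=1: S_1 = 4.51 * (-2.27)^1 ≈ -10.24
i=2: S_2 = 4.51 * (-2.27)^2 ≈ 23.24
i=3: S_3 = 4.51 * (-2.27)^3 ≈ -52.75
i=4: S_4 = 4.51 * (-2.27)^4 ≈ 119.75
i=5: S_5 = 4.51 * (-2.27)^5 ≈ -271.84
The first 6 terms are: [4.51, -10.24, 23.24, -52.75, 119.75, -271.84]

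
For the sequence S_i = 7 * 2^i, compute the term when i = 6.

S_6 = 7 * 2^6 = 7 * 64 = 448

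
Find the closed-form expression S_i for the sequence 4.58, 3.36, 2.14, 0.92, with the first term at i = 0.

Check differences: 3.36 - 4.58 = -1.22
2.14 - 3.36 = -1.22
Common difference d = -1.22.
First term a = 4.58.
Formula: S_i = 4.58 - 1.22*i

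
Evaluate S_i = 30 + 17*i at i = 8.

S_8 = 30 + 17*8 = 30 + 136 = 166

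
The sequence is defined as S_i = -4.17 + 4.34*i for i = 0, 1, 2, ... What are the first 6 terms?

This is an arithmetic sequence.
i=0: S_0 = -4.17 + 4.34*0 = -4.17
i=1: S_1 = -4.17 + 4.34*1 = 0.17
i=2: S_2 = -4.17 + 4.34*2 = 4.51
i=3: S_3 = -4.17 + 4.34*3 = 8.85
i=4: S_4 = -4.17 + 4.34*4 = 13.19
i=5: S_5 = -4.17 + 4.34*5 = 17.53
The first 6 terms are: [-4.17, 0.17, 4.51, 8.85, 13.19, 17.53]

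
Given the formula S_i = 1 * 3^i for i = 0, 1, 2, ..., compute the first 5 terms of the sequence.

This is a geometric sequence.
i=0: S_0 = 1 * 3^0 = 1
i=1: S_1 = 1 * 3^1 = 3
i=2: S_2 = 1 * 3^2 = 9
i=3: S_3 = 1 * 3^3 = 27
i=4: S_4 = 1 * 3^4 = 81
The first 5 terms are: [1, 3, 9, 27, 81]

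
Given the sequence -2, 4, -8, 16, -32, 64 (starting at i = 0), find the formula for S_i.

Check ratios: 4 / -2 = -2.0
Common ratio r = -2.
First term a = -2.
Formula: S_i = -2 * (-2)^i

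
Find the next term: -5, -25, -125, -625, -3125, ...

Ratios: -25 / -5 = 5.0
This is a geometric sequence with common ratio r = 5.
Next term = -3125 * 5 = -15625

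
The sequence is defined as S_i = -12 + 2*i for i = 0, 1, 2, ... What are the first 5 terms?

This is an arithmetic sequence.
i=0: S_0 = -12 + 2*0 = -12
i=1: S_1 = -12 + 2*1 = -10
i=2: S_2 = -12 + 2*2 = -8
i=3: S_3 = -12 + 2*3 = -6
i=4: S_4 = -12 + 2*4 = -4
The first 5 terms are: [-12, -10, -8, -6, -4]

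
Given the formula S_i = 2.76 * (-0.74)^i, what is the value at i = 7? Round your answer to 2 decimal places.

S_7 = 2.76 * (-0.74)^7 ≈ 2.76 * -0.1215 ≈ -0.34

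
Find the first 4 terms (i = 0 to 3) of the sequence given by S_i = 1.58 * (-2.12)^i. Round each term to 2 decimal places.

This is a geometric sequence.
i=0: S_0 = 1.58 * (-2.12)^0 = 1.58
i=1: S_1 = 1.58 * (-2.12)^1 ≈ -3.35
i=2: S_2 = 1.58 * (-2.12)^2 ≈ 7.1
i=3: S_3 = 1.58 * (-2.12)^3 ≈ -15.05
The first 4 terms are: [1.58, -3.35, 7.1, -15.05]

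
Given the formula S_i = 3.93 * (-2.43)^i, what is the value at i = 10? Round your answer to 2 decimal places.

S_10 = 3.93 * (-2.43)^10 ≈ 3.93 * 7178.9799 ≈ 28213.39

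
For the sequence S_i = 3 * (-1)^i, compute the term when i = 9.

S_9 = 3 * (-1)^9 = 3 * -1 = -3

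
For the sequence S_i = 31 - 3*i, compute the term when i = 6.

S_6 = 31 + -3*6 = 31 + -18 = 13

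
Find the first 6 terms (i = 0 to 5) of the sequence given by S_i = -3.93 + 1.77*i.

This is an arithmetic sequence.
i=0: S_0 = -3.93 + 1.77*0 = -3.93
i=1: S_1 = -3.93 + 1.77*1 = -2.16
i=2: S_2 = -3.93 + 1.77*2 = -0.39
i=3: S_3 = -3.93 + 1.77*3 = 1.38
i=4: S_4 = -3.93 + 1.77*4 = 3.15
i=5: S_5 = -3.93 + 1.77*5 = 4.92
The first 6 terms are: [-3.93, -2.16, -0.39, 1.38, 3.15, 4.92]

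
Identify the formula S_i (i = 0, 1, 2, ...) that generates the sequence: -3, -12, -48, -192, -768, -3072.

Check ratios: -12 / -3 = 4.0
Common ratio r = 4.
First term a = -3.
Formula: S_i = -3 * 4^i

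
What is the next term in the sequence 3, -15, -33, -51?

Differences: -15 - 3 = -18
This is an arithmetic sequence with common difference d = -18.
Next term = -51 + -18 = -69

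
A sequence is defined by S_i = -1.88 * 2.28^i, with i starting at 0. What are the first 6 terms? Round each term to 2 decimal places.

This is a geometric sequence.
i=0: S_0 = -1.88 * 2.28^0 = -1.88
i=1: S_1 = -1.88 * 2.28^1 ≈ -4.29
i=2: S_2 = -1.88 * 2.28^2 ≈ -9.77
i=3: S_3 = -1.88 * 2.28^3 ≈ -22.28
i=4: S_4 = -1.88 * 2.28^4 ≈ -50.8
i=5: S_5 = -1.88 * 2.28^5 ≈ -115.83
The first 6 terms are: [-1.88, -4.29, -9.77, -22.28, -50.8, -115.83]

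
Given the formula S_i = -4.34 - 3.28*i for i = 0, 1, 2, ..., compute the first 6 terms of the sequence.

This is an arithmetic sequence.
i=0: S_0 = -4.34 + -3.28*0 = -4.34
i=1: S_1 = -4.34 + -3.28*1 = -7.62
i=2: S_2 = -4.34 + -3.28*2 = -10.9
i=3: S_3 = -4.34 + -3.28*3 = -14.18
i=4: S_4 = -4.34 + -3.28*4 = -17.46
i=5: S_5 = -4.34 + -3.28*5 = -20.74
The first 6 terms are: [-4.34, -7.62, -10.9, -14.18, -17.46, -20.74]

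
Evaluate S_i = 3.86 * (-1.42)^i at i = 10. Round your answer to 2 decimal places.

S_10 = 3.86 * (-1.42)^10 ≈ 3.86 * 33.3337 ≈ 128.67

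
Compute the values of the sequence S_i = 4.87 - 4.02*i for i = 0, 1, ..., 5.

This is an arithmetic sequence.
i=0: S_0 = 4.87 + -4.02*0 = 4.87
i=1: S_1 = 4.87 + -4.02*1 = 0.85
i=2: S_2 = 4.87 + -4.02*2 = -3.17
i=3: S_3 = 4.87 + -4.02*3 = -7.19
i=4: S_4 = 4.87 + -4.02*4 = -11.21
i=5: S_5 = 4.87 + -4.02*5 = -15.23
The first 6 terms are: [4.87, 0.85, -3.17, -7.19, -11.21, -15.23]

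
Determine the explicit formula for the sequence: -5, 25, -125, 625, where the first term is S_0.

Check ratios: 25 / -5 = -5.0
Common ratio r = -5.
First term a = -5.
Formula: S_i = -5 * (-5)^i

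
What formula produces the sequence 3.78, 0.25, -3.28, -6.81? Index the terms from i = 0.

Check differences: 0.25 - 3.78 = -3.53
-3.28 - 0.25 = -3.53
Common difference d = -3.53.
First term a = 3.78.
Formula: S_i = 3.78 - 3.53*i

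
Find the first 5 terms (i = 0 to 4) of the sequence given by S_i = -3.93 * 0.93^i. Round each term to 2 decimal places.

This is a geometric sequence.
i=0: S_0 = -3.93 * 0.93^0 = -3.93
i=1: S_1 = -3.93 * 0.93^1 ≈ -3.65
i=2: S_2 = -3.93 * 0.93^2 ≈ -3.4
i=3: S_3 = -3.93 * 0.93^3 ≈ -3.16
i=4: S_4 = -3.93 * 0.93^4 ≈ -2.94
The first 5 terms are: [-3.93, -3.65, -3.4, -3.16, -2.94]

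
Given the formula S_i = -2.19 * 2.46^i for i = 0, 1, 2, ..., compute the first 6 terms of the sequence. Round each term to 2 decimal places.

This is a geometric sequence.
i=0: S_0 = -2.19 * 2.46^0 = -2.19
i=1: S_1 = -2.19 * 2.46^1 ≈ -5.39
i=2: S_2 = -2.19 * 2.46^2 ≈ -13.25
i=3: S_3 = -2.19 * 2.46^3 ≈ -32.6
i=4: S_4 = -2.19 * 2.46^4 ≈ -80.2
i=5: S_5 = -2.19 * 2.46^5 ≈ -197.3
The first 6 terms are: [-2.19, -5.39, -13.25, -32.6, -80.2, -197.3]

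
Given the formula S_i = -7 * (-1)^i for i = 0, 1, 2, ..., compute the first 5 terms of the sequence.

This is a geometric sequence.
i=0: S_0 = -7 * (-1)^0 = -7
i=1: S_1 = -7 * (-1)^1 = 7
i=2: S_2 = -7 * (-1)^2 = -7
i=3: S_3 = -7 * (-1)^3 = 7
i=4: S_4 = -7 * (-1)^4 = -7
The first 5 terms are: [-7, 7, -7, 7, -7]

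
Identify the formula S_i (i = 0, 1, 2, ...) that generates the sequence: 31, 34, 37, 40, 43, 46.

Check differences: 34 - 31 = 3
37 - 34 = 3
Common difference d = 3.
First term a = 31.
Formula: S_i = 31 + 3*i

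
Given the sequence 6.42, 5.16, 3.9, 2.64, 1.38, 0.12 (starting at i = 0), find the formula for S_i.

Check differences: 5.16 - 6.42 = -1.26
3.9 - 5.16 = -1.26
Common difference d = -1.26.
First term a = 6.42.
Formula: S_i = 6.42 - 1.26*i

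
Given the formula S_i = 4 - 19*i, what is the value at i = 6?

S_6 = 4 + -19*6 = 4 + -114 = -110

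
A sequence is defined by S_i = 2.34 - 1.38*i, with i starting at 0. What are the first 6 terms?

This is an arithmetic sequence.
i=0: S_0 = 2.34 + -1.38*0 = 2.34
i=1: S_1 = 2.34 + -1.38*1 = 0.96
i=2: S_2 = 2.34 + -1.38*2 = -0.42
i=3: S_3 = 2.34 + -1.38*3 = -1.8
i=4: S_4 = 2.34 + -1.38*4 = -3.18
i=5: S_5 = 2.34 + -1.38*5 = -4.56
The first 6 terms are: [2.34, 0.96, -0.42, -1.8, -3.18, -4.56]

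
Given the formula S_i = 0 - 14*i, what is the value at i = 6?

S_6 = 0 + -14*6 = 0 + -84 = -84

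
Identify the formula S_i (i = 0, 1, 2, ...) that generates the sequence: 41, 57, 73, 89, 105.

Check differences: 57 - 41 = 16
73 - 57 = 16
Common difference d = 16.
First term a = 41.
Formula: S_i = 41 + 16*i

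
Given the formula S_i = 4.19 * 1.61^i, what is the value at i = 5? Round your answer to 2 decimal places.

S_5 = 4.19 * 1.61^5 ≈ 4.19 * 10.8176 ≈ 45.33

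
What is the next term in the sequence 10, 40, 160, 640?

Ratios: 40 / 10 = 4.0
This is a geometric sequence with common ratio r = 4.
Next term = 640 * 4 = 2560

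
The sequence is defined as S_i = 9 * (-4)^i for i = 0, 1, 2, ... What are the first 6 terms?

This is a geometric sequence.
i=0: S_0 = 9 * (-4)^0 = 9
i=1: S_1 = 9 * (-4)^1 = -36
i=2: S_2 = 9 * (-4)^2 = 144
i=3: S_3 = 9 * (-4)^3 = -576
i=4: S_4 = 9 * (-4)^4 = 2304
i=5: S_5 = 9 * (-4)^5 = -9216
The first 6 terms are: [9, -36, 144, -576, 2304, -9216]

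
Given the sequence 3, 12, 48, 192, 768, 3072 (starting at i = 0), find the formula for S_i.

Check ratios: 12 / 3 = 4.0
Common ratio r = 4.
First term a = 3.
Formula: S_i = 3 * 4^i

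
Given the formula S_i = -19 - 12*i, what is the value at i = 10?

S_10 = -19 + -12*10 = -19 + -120 = -139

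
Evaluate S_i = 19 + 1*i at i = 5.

S_5 = 19 + 1*5 = 19 + 5 = 24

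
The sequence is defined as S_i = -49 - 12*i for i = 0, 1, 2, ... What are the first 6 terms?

This is an arithmetic sequence.
i=0: S_0 = -49 + -12*0 = -49
i=1: S_1 = -49 + -12*1 = -61
i=2: S_2 = -49 + -12*2 = -73
i=3: S_3 = -49 + -12*3 = -85
i=4: S_4 = -49 + -12*4 = -97
i=5: S_5 = -49 + -12*5 = -109
The first 6 terms are: [-49, -61, -73, -85, -97, -109]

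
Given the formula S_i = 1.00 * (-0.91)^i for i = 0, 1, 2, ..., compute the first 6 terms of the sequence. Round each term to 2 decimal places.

This is a geometric sequence.
i=0: S_0 = 1.0 * (-0.91)^0 = 1.0
i=1: S_1 = 1.0 * (-0.91)^1 = -0.91
i=2: S_2 = 1.0 * (-0.91)^2 ≈ 0.83
i=3: S_3 = 1.0 * (-0.91)^3 ≈ -0.75
i=4: S_4 = 1.0 * (-0.91)^4 ≈ 0.69
i=5: S_5 = 1.0 * (-0.91)^5 ≈ -0.62
The first 6 terms are: [1.0, -0.91, 0.83, -0.75, 0.69, -0.62]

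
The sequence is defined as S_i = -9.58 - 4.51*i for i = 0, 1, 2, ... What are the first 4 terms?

This is an arithmetic sequence.
i=0: S_0 = -9.58 + -4.51*0 = -9.58
i=1: S_1 = -9.58 + -4.51*1 = -14.09
i=2: S_2 = -9.58 + -4.51*2 = -18.6
i=3: S_3 = -9.58 + -4.51*3 = -23.11
The first 4 terms are: [-9.58, -14.09, -18.6, -23.11]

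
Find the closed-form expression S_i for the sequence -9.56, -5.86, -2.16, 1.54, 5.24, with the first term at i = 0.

Check differences: -5.86 - -9.56 = 3.7
-2.16 - -5.86 = 3.7
Common difference d = 3.7.
First term a = -9.56.
Formula: S_i = -9.56 + 3.70*i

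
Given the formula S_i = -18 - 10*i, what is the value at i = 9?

S_9 = -18 + -10*9 = -18 + -90 = -108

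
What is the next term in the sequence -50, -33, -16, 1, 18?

Differences: -33 - -50 = 17
This is an arithmetic sequence with common difference d = 17.
Next term = 18 + 17 = 35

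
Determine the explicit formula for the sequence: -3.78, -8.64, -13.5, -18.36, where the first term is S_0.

Check differences: -8.64 - -3.78 = -4.86
-13.5 - -8.64 = -4.86
Common difference d = -4.86.
First term a = -3.78.
Formula: S_i = -3.78 - 4.86*i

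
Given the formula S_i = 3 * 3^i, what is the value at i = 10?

S_10 = 3 * 3^10 = 3 * 59049 = 177147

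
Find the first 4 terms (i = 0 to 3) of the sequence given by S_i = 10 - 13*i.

This is an arithmetic sequence.
i=0: S_0 = 10 + -13*0 = 10
i=1: S_1 = 10 + -13*1 = -3
i=2: S_2 = 10 + -13*2 = -16
i=3: S_3 = 10 + -13*3 = -29
The first 4 terms are: [10, -3, -16, -29]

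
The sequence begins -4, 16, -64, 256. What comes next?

Ratios: 16 / -4 = -4.0
This is a geometric sequence with common ratio r = -4.
Next term = 256 * -4 = -1024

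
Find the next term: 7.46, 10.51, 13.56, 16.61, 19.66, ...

Differences: 10.51 - 7.46 = 3.05
This is an arithmetic sequence with common difference d = 3.05.
Next term = 19.66 + 3.05 = 22.71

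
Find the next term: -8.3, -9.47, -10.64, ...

Differences: -9.47 - -8.3 = -1.17
This is an arithmetic sequence with common difference d = -1.17.
Next term = -10.64 + -1.17 = -11.81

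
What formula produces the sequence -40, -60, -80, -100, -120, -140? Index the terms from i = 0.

Check differences: -60 - -40 = -20
-80 - -60 = -20
Common difference d = -20.
First term a = -40.
Formula: S_i = -40 - 20*i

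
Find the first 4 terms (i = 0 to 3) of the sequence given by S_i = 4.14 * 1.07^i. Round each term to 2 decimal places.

This is a geometric sequence.
i=0: S_0 = 4.14 * 1.07^0 = 4.14
i=1: S_1 = 4.14 * 1.07^1 ≈ 4.43
i=2: S_2 = 4.14 * 1.07^2 ≈ 4.74
i=3: S_3 = 4.14 * 1.07^3 ≈ 5.07
The first 4 terms are: [4.14, 4.43, 4.74, 5.07]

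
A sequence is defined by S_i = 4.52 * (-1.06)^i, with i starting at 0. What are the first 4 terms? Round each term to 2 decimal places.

This is a geometric sequence.
i=0: S_0 = 4.52 * (-1.06)^0 = 4.52
i=1: S_1 = 4.52 * (-1.06)^1 ≈ -4.79
i=2: S_2 = 4.52 * (-1.06)^2 ≈ 5.08
i=3: S_3 = 4.52 * (-1.06)^3 ≈ -5.38
The first 4 terms are: [4.52, -4.79, 5.08, -5.38]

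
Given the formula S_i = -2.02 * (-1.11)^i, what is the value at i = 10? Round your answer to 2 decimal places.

S_10 = -2.02 * (-1.11)^10 ≈ -2.02 * 2.8394 ≈ -5.74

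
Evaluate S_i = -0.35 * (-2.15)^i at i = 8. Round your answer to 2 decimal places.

S_8 = -0.35 * (-2.15)^8 ≈ -0.35 * 456.5703 ≈ -159.8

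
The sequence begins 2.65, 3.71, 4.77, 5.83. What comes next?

Differences: 3.71 - 2.65 = 1.06
This is an arithmetic sequence with common difference d = 1.06.
Next term = 5.83 + 1.06 = 6.89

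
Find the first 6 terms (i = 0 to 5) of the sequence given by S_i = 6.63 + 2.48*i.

This is an arithmetic sequence.
i=0: S_0 = 6.63 + 2.48*0 = 6.63
i=1: S_1 = 6.63 + 2.48*1 = 9.11
i=2: S_2 = 6.63 + 2.48*2 = 11.59
i=3: S_3 = 6.63 + 2.48*3 = 14.07
i=4: S_4 = 6.63 + 2.48*4 = 16.55
i=5: S_5 = 6.63 + 2.48*5 = 19.03
The first 6 terms are: [6.63, 9.11, 11.59, 14.07, 16.55, 19.03]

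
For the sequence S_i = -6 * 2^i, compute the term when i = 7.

S_7 = -6 * 2^7 = -6 * 128 = -768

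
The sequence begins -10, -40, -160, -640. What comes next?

Ratios: -40 / -10 = 4.0
This is a geometric sequence with common ratio r = 4.
Next term = -640 * 4 = -2560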